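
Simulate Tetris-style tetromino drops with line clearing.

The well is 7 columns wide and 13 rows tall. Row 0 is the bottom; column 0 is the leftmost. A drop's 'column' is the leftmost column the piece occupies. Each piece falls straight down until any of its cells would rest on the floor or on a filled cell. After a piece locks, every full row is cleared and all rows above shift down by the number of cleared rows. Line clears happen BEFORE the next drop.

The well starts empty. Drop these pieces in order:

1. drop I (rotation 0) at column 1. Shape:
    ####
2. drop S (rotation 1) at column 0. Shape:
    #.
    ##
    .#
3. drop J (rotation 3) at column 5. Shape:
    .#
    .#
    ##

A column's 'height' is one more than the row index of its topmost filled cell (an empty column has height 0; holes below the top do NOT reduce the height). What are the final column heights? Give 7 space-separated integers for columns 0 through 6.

Answer: 4 3 1 1 1 1 3

Derivation:
Drop 1: I rot0 at col 1 lands with bottom-row=0; cleared 0 line(s) (total 0); column heights now [0 1 1 1 1 0 0], max=1
Drop 2: S rot1 at col 0 lands with bottom-row=1; cleared 0 line(s) (total 0); column heights now [4 3 1 1 1 0 0], max=4
Drop 3: J rot3 at col 5 lands with bottom-row=0; cleared 0 line(s) (total 0); column heights now [4 3 1 1 1 1 3], max=4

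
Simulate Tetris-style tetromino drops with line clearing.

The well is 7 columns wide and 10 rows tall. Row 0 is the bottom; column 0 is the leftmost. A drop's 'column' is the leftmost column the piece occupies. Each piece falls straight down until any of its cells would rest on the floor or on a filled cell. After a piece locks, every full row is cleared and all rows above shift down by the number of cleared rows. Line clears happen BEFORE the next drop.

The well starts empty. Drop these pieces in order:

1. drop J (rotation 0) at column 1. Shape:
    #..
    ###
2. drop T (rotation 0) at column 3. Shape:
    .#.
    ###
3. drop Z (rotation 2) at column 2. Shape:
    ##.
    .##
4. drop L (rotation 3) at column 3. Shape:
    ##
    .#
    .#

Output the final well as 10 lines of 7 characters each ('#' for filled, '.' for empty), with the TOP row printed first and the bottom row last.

Drop 1: J rot0 at col 1 lands with bottom-row=0; cleared 0 line(s) (total 0); column heights now [0 2 1 1 0 0 0], max=2
Drop 2: T rot0 at col 3 lands with bottom-row=1; cleared 0 line(s) (total 0); column heights now [0 2 1 2 3 2 0], max=3
Drop 3: Z rot2 at col 2 lands with bottom-row=3; cleared 0 line(s) (total 0); column heights now [0 2 5 5 4 2 0], max=5
Drop 4: L rot3 at col 3 lands with bottom-row=4; cleared 0 line(s) (total 0); column heights now [0 2 5 7 7 2 0], max=7

Answer: .......
.......
.......
...##..
....#..
..###..
...##..
....#..
.#.###.
.###...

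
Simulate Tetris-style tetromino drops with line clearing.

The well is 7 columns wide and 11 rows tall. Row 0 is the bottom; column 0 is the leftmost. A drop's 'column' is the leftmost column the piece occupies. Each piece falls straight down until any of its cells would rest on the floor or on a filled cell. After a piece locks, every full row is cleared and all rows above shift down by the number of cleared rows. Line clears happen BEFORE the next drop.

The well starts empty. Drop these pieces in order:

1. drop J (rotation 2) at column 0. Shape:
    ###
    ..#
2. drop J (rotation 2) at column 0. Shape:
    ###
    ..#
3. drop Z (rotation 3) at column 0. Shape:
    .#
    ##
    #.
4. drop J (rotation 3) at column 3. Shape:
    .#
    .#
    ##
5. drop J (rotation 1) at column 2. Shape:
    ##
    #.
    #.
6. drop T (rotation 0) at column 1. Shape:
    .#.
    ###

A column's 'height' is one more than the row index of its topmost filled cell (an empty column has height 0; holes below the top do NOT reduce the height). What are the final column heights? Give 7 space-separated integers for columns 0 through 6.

Answer: 6 8 9 8 3 0 0

Derivation:
Drop 1: J rot2 at col 0 lands with bottom-row=0; cleared 0 line(s) (total 0); column heights now [2 2 2 0 0 0 0], max=2
Drop 2: J rot2 at col 0 lands with bottom-row=2; cleared 0 line(s) (total 0); column heights now [4 4 4 0 0 0 0], max=4
Drop 3: Z rot3 at col 0 lands with bottom-row=4; cleared 0 line(s) (total 0); column heights now [6 7 4 0 0 0 0], max=7
Drop 4: J rot3 at col 3 lands with bottom-row=0; cleared 0 line(s) (total 0); column heights now [6 7 4 1 3 0 0], max=7
Drop 5: J rot1 at col 2 lands with bottom-row=4; cleared 0 line(s) (total 0); column heights now [6 7 7 7 3 0 0], max=7
Drop 6: T rot0 at col 1 lands with bottom-row=7; cleared 0 line(s) (total 0); column heights now [6 8 9 8 3 0 0], max=9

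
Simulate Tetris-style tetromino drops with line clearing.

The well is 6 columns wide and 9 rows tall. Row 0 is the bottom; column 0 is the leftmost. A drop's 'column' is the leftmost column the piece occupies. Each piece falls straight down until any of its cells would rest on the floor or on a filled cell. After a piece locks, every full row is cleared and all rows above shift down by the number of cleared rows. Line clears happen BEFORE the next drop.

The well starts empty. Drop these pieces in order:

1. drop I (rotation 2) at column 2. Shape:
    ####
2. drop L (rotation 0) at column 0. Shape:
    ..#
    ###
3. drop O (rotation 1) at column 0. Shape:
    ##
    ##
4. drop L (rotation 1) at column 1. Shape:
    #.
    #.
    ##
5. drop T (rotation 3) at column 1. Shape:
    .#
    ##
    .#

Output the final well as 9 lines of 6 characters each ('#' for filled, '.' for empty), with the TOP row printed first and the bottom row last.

Answer: ..#...
.##...
.##...
.#....
.##...
##....
###...
###...
..####

Derivation:
Drop 1: I rot2 at col 2 lands with bottom-row=0; cleared 0 line(s) (total 0); column heights now [0 0 1 1 1 1], max=1
Drop 2: L rot0 at col 0 lands with bottom-row=1; cleared 0 line(s) (total 0); column heights now [2 2 3 1 1 1], max=3
Drop 3: O rot1 at col 0 lands with bottom-row=2; cleared 0 line(s) (total 0); column heights now [4 4 3 1 1 1], max=4
Drop 4: L rot1 at col 1 lands with bottom-row=4; cleared 0 line(s) (total 0); column heights now [4 7 5 1 1 1], max=7
Drop 5: T rot3 at col 1 lands with bottom-row=6; cleared 0 line(s) (total 0); column heights now [4 8 9 1 1 1], max=9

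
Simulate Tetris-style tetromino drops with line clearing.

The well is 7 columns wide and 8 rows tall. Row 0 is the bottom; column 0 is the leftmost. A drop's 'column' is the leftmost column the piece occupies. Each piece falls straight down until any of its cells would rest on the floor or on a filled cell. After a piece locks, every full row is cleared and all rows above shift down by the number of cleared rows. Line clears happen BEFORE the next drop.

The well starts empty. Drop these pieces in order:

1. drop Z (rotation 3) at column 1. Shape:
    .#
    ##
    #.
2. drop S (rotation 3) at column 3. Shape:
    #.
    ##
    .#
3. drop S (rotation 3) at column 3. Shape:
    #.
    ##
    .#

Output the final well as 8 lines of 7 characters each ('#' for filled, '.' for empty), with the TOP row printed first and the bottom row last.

Answer: .......
.......
.......
...#...
...##..
..###..
.####..
.#..#..

Derivation:
Drop 1: Z rot3 at col 1 lands with bottom-row=0; cleared 0 line(s) (total 0); column heights now [0 2 3 0 0 0 0], max=3
Drop 2: S rot3 at col 3 lands with bottom-row=0; cleared 0 line(s) (total 0); column heights now [0 2 3 3 2 0 0], max=3
Drop 3: S rot3 at col 3 lands with bottom-row=2; cleared 0 line(s) (total 0); column heights now [0 2 3 5 4 0 0], max=5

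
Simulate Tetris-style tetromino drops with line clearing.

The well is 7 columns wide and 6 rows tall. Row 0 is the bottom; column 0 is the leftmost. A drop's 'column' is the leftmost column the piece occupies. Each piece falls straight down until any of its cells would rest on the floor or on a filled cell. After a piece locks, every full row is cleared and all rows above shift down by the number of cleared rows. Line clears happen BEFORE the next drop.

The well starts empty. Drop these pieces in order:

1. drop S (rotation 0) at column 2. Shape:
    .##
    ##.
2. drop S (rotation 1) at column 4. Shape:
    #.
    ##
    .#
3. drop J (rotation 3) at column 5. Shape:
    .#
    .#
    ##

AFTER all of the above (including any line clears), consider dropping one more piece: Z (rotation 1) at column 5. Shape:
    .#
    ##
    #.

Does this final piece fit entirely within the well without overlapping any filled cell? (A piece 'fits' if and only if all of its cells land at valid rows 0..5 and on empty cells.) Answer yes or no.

Answer: no

Derivation:
Drop 1: S rot0 at col 2 lands with bottom-row=0; cleared 0 line(s) (total 0); column heights now [0 0 1 2 2 0 0], max=2
Drop 2: S rot1 at col 4 lands with bottom-row=1; cleared 0 line(s) (total 0); column heights now [0 0 1 2 4 3 0], max=4
Drop 3: J rot3 at col 5 lands with bottom-row=3; cleared 0 line(s) (total 0); column heights now [0 0 1 2 4 4 6], max=6
Test piece Z rot1 at col 5 (width 2): heights before test = [0 0 1 2 4 4 6]; fits = False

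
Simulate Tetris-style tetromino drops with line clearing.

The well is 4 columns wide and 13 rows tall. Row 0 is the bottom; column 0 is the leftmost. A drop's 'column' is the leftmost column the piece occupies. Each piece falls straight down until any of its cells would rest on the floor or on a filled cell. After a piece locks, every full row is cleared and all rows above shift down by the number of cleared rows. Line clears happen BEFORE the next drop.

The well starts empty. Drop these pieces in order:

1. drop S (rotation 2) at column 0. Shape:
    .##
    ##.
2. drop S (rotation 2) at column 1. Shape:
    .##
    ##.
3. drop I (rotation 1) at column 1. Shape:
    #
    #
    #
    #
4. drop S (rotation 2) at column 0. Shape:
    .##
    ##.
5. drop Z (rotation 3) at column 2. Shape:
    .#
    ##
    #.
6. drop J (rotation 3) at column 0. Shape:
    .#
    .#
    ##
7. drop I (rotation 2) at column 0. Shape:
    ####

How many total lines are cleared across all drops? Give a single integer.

Drop 1: S rot2 at col 0 lands with bottom-row=0; cleared 0 line(s) (total 0); column heights now [1 2 2 0], max=2
Drop 2: S rot2 at col 1 lands with bottom-row=2; cleared 0 line(s) (total 0); column heights now [1 3 4 4], max=4
Drop 3: I rot1 at col 1 lands with bottom-row=3; cleared 0 line(s) (total 0); column heights now [1 7 4 4], max=7
Drop 4: S rot2 at col 0 lands with bottom-row=7; cleared 0 line(s) (total 0); column heights now [8 9 9 4], max=9
Drop 5: Z rot3 at col 2 lands with bottom-row=9; cleared 0 line(s) (total 0); column heights now [8 9 11 12], max=12
Drop 6: J rot3 at col 0 lands with bottom-row=9; cleared 0 line(s) (total 0); column heights now [10 12 11 12], max=12
Drop 7: I rot2 at col 0 lands with bottom-row=12; cleared 1 line(s) (total 1); column heights now [10 12 11 12], max=12

Answer: 1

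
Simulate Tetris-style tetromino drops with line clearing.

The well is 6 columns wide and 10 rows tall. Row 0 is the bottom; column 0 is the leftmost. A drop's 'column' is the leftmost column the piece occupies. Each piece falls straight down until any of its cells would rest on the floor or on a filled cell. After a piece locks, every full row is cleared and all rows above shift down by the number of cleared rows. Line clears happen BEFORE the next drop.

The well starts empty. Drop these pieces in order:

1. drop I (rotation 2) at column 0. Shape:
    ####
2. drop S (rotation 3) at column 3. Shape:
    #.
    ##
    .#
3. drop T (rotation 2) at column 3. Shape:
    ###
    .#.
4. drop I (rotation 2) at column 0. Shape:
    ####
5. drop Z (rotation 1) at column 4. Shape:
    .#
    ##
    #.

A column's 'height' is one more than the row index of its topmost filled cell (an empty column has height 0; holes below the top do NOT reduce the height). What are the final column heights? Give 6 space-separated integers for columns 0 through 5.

Answer: 5 5 5 5 6 7

Derivation:
Drop 1: I rot2 at col 0 lands with bottom-row=0; cleared 0 line(s) (total 0); column heights now [1 1 1 1 0 0], max=1
Drop 2: S rot3 at col 3 lands with bottom-row=0; cleared 0 line(s) (total 0); column heights now [1 1 1 3 2 0], max=3
Drop 3: T rot2 at col 3 lands with bottom-row=2; cleared 0 line(s) (total 0); column heights now [1 1 1 4 4 4], max=4
Drop 4: I rot2 at col 0 lands with bottom-row=4; cleared 0 line(s) (total 0); column heights now [5 5 5 5 4 4], max=5
Drop 5: Z rot1 at col 4 lands with bottom-row=4; cleared 0 line(s) (total 0); column heights now [5 5 5 5 6 7], max=7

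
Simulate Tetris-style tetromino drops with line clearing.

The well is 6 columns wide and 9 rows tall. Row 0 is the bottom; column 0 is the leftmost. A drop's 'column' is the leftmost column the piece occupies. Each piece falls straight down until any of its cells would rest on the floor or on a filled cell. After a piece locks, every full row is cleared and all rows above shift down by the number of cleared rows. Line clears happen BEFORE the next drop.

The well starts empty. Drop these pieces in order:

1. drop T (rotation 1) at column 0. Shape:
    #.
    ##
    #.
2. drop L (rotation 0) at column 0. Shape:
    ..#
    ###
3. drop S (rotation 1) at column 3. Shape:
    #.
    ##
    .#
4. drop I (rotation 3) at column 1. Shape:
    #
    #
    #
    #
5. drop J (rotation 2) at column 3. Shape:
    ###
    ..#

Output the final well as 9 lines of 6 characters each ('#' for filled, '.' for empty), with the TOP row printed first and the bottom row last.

Drop 1: T rot1 at col 0 lands with bottom-row=0; cleared 0 line(s) (total 0); column heights now [3 2 0 0 0 0], max=3
Drop 2: L rot0 at col 0 lands with bottom-row=3; cleared 0 line(s) (total 0); column heights now [4 4 5 0 0 0], max=5
Drop 3: S rot1 at col 3 lands with bottom-row=0; cleared 0 line(s) (total 0); column heights now [4 4 5 3 2 0], max=5
Drop 4: I rot3 at col 1 lands with bottom-row=4; cleared 0 line(s) (total 0); column heights now [4 8 5 3 2 0], max=8
Drop 5: J rot2 at col 3 lands with bottom-row=2; cleared 1 line(s) (total 1); column heights now [3 7 4 3 2 3], max=7

Answer: ......
......
.#....
.#....
.#....
.##...
#..#.#
##.##.
#...#.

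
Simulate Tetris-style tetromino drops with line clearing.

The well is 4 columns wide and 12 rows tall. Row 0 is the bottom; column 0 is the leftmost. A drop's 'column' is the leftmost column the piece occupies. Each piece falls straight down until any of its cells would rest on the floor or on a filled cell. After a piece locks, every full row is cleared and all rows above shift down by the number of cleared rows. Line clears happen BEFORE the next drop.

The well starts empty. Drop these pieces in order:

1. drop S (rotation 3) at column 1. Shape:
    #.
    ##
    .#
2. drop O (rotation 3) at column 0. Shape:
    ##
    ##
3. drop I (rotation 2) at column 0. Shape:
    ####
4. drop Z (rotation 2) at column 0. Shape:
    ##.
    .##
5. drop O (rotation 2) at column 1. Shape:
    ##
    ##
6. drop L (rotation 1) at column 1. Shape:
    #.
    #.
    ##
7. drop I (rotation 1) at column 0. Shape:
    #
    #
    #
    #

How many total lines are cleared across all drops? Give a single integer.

Drop 1: S rot3 at col 1 lands with bottom-row=0; cleared 0 line(s) (total 0); column heights now [0 3 2 0], max=3
Drop 2: O rot3 at col 0 lands with bottom-row=3; cleared 0 line(s) (total 0); column heights now [5 5 2 0], max=5
Drop 3: I rot2 at col 0 lands with bottom-row=5; cleared 1 line(s) (total 1); column heights now [5 5 2 0], max=5
Drop 4: Z rot2 at col 0 lands with bottom-row=5; cleared 0 line(s) (total 1); column heights now [7 7 6 0], max=7
Drop 5: O rot2 at col 1 lands with bottom-row=7; cleared 0 line(s) (total 1); column heights now [7 9 9 0], max=9
Drop 6: L rot1 at col 1 lands with bottom-row=9; cleared 0 line(s) (total 1); column heights now [7 12 10 0], max=12
Drop 7: I rot1 at col 0 lands with bottom-row=7; cleared 0 line(s) (total 1); column heights now [11 12 10 0], max=12

Answer: 1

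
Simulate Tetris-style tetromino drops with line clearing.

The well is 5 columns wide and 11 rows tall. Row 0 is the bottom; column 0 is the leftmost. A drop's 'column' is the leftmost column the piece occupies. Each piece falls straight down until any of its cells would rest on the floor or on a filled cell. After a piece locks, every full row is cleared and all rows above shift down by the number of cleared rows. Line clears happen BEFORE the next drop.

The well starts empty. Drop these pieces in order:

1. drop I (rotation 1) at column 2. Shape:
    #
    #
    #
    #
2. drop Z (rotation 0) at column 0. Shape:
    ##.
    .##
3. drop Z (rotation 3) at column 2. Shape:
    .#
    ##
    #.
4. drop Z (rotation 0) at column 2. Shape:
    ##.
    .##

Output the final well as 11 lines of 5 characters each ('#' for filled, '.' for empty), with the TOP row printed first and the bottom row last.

Answer: .....
..##.
...##
...#.
..##.
###..
.##..
..#..
..#..
..#..
..#..

Derivation:
Drop 1: I rot1 at col 2 lands with bottom-row=0; cleared 0 line(s) (total 0); column heights now [0 0 4 0 0], max=4
Drop 2: Z rot0 at col 0 lands with bottom-row=4; cleared 0 line(s) (total 0); column heights now [6 6 5 0 0], max=6
Drop 3: Z rot3 at col 2 lands with bottom-row=5; cleared 0 line(s) (total 0); column heights now [6 6 7 8 0], max=8
Drop 4: Z rot0 at col 2 lands with bottom-row=8; cleared 0 line(s) (total 0); column heights now [6 6 10 10 9], max=10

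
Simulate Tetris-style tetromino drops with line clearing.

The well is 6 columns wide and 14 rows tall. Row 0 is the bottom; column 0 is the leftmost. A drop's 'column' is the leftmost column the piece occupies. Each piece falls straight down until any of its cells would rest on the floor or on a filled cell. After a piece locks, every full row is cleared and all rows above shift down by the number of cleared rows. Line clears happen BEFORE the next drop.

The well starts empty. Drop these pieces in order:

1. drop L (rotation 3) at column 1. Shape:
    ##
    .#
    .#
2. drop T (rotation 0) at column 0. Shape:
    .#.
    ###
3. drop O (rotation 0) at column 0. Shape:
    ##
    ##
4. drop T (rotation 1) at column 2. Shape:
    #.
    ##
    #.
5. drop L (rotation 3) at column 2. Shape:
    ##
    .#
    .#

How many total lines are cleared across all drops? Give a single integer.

Answer: 0

Derivation:
Drop 1: L rot3 at col 1 lands with bottom-row=0; cleared 0 line(s) (total 0); column heights now [0 3 3 0 0 0], max=3
Drop 2: T rot0 at col 0 lands with bottom-row=3; cleared 0 line(s) (total 0); column heights now [4 5 4 0 0 0], max=5
Drop 3: O rot0 at col 0 lands with bottom-row=5; cleared 0 line(s) (total 0); column heights now [7 7 4 0 0 0], max=7
Drop 4: T rot1 at col 2 lands with bottom-row=4; cleared 0 line(s) (total 0); column heights now [7 7 7 6 0 0], max=7
Drop 5: L rot3 at col 2 lands with bottom-row=6; cleared 0 line(s) (total 0); column heights now [7 7 9 9 0 0], max=9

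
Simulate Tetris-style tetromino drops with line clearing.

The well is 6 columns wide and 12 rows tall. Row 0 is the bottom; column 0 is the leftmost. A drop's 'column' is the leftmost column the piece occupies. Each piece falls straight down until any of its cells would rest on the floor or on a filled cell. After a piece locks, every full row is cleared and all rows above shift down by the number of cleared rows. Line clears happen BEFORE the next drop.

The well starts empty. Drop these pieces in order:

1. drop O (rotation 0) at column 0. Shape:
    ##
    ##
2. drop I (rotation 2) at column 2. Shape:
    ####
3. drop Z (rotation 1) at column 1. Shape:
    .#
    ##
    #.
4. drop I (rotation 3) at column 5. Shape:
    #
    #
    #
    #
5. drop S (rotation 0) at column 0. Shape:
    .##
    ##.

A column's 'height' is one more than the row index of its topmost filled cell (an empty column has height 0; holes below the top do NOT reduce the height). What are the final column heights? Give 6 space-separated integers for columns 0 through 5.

Drop 1: O rot0 at col 0 lands with bottom-row=0; cleared 0 line(s) (total 0); column heights now [2 2 0 0 0 0], max=2
Drop 2: I rot2 at col 2 lands with bottom-row=0; cleared 1 line(s) (total 1); column heights now [1 1 0 0 0 0], max=1
Drop 3: Z rot1 at col 1 lands with bottom-row=1; cleared 0 line(s) (total 1); column heights now [1 3 4 0 0 0], max=4
Drop 4: I rot3 at col 5 lands with bottom-row=0; cleared 0 line(s) (total 1); column heights now [1 3 4 0 0 4], max=4
Drop 5: S rot0 at col 0 lands with bottom-row=3; cleared 0 line(s) (total 1); column heights now [4 5 5 0 0 4], max=5

Answer: 4 5 5 0 0 4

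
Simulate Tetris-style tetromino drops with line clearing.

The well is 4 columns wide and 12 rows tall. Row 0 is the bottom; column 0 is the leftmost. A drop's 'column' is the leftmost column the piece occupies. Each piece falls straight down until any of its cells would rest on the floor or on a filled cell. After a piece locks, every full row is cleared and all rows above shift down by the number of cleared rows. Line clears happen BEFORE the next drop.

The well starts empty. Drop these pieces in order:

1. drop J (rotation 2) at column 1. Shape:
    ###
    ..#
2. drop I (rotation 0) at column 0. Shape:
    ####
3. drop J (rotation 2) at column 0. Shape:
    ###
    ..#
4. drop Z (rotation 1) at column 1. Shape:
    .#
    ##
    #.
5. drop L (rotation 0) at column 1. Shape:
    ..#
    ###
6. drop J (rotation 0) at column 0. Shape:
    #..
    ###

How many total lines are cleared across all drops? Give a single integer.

Drop 1: J rot2 at col 1 lands with bottom-row=0; cleared 0 line(s) (total 0); column heights now [0 2 2 2], max=2
Drop 2: I rot0 at col 0 lands with bottom-row=2; cleared 1 line(s) (total 1); column heights now [0 2 2 2], max=2
Drop 3: J rot2 at col 0 lands with bottom-row=2; cleared 0 line(s) (total 1); column heights now [4 4 4 2], max=4
Drop 4: Z rot1 at col 1 lands with bottom-row=4; cleared 0 line(s) (total 1); column heights now [4 6 7 2], max=7
Drop 5: L rot0 at col 1 lands with bottom-row=7; cleared 0 line(s) (total 1); column heights now [4 8 8 9], max=9
Drop 6: J rot0 at col 0 lands with bottom-row=8; cleared 1 line(s) (total 2); column heights now [9 8 8 8], max=9

Answer: 2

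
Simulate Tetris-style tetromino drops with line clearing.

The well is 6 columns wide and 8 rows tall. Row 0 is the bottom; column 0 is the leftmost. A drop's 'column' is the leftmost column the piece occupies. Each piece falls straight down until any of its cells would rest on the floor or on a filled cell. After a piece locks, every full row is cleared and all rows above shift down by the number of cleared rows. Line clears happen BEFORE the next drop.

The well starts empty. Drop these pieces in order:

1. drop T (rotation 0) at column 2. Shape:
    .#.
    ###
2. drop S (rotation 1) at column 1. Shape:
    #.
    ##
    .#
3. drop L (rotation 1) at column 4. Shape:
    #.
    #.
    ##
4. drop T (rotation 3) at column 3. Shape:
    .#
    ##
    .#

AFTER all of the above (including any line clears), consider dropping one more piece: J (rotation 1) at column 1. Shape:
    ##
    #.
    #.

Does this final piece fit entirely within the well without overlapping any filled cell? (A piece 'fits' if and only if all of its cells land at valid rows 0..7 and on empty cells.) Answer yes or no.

Drop 1: T rot0 at col 2 lands with bottom-row=0; cleared 0 line(s) (total 0); column heights now [0 0 1 2 1 0], max=2
Drop 2: S rot1 at col 1 lands with bottom-row=1; cleared 0 line(s) (total 0); column heights now [0 4 3 2 1 0], max=4
Drop 3: L rot1 at col 4 lands with bottom-row=1; cleared 0 line(s) (total 0); column heights now [0 4 3 2 4 2], max=4
Drop 4: T rot3 at col 3 lands with bottom-row=4; cleared 0 line(s) (total 0); column heights now [0 4 3 6 7 2], max=7
Test piece J rot1 at col 1 (width 2): heights before test = [0 4 3 6 7 2]; fits = True

Answer: yes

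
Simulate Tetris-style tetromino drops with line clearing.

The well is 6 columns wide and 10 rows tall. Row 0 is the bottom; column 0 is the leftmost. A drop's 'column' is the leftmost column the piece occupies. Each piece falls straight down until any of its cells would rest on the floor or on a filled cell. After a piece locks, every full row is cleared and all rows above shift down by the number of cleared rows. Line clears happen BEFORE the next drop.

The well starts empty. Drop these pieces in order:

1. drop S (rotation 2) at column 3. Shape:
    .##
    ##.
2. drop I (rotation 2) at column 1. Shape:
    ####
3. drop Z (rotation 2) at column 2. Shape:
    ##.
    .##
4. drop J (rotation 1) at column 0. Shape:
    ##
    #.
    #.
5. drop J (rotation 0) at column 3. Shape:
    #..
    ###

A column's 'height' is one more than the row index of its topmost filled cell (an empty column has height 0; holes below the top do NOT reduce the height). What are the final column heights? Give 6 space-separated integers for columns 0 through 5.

Drop 1: S rot2 at col 3 lands with bottom-row=0; cleared 0 line(s) (total 0); column heights now [0 0 0 1 2 2], max=2
Drop 2: I rot2 at col 1 lands with bottom-row=2; cleared 0 line(s) (total 0); column heights now [0 3 3 3 3 2], max=3
Drop 3: Z rot2 at col 2 lands with bottom-row=3; cleared 0 line(s) (total 0); column heights now [0 3 5 5 4 2], max=5
Drop 4: J rot1 at col 0 lands with bottom-row=1; cleared 0 line(s) (total 0); column heights now [4 4 5 5 4 2], max=5
Drop 5: J rot0 at col 3 lands with bottom-row=5; cleared 0 line(s) (total 0); column heights now [4 4 5 7 6 6], max=7

Answer: 4 4 5 7 6 6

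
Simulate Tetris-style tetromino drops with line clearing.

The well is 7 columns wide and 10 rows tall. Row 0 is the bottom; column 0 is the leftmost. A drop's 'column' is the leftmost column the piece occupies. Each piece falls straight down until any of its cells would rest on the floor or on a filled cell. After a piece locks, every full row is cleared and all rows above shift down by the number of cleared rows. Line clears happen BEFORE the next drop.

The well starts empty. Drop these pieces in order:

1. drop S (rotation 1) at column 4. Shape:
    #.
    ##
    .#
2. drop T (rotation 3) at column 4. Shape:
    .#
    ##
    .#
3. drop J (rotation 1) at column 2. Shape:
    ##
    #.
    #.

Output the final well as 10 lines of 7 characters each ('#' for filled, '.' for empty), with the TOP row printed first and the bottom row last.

Drop 1: S rot1 at col 4 lands with bottom-row=0; cleared 0 line(s) (total 0); column heights now [0 0 0 0 3 2 0], max=3
Drop 2: T rot3 at col 4 lands with bottom-row=2; cleared 0 line(s) (total 0); column heights now [0 0 0 0 4 5 0], max=5
Drop 3: J rot1 at col 2 lands with bottom-row=0; cleared 0 line(s) (total 0); column heights now [0 0 3 3 4 5 0], max=5

Answer: .......
.......
.......
.......
.......
.....#.
....##.
..####.
..#.##.
..#..#.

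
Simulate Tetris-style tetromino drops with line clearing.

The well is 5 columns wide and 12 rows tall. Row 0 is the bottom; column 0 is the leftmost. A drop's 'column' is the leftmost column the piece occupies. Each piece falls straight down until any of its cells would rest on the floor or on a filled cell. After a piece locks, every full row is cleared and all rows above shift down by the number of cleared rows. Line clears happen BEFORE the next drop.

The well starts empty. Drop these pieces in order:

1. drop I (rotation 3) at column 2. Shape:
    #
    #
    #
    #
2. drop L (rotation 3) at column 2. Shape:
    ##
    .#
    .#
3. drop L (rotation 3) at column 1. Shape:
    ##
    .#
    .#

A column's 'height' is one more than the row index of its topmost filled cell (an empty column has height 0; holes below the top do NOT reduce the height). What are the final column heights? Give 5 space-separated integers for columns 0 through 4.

Drop 1: I rot3 at col 2 lands with bottom-row=0; cleared 0 line(s) (total 0); column heights now [0 0 4 0 0], max=4
Drop 2: L rot3 at col 2 lands with bottom-row=2; cleared 0 line(s) (total 0); column heights now [0 0 5 5 0], max=5
Drop 3: L rot3 at col 1 lands with bottom-row=5; cleared 0 line(s) (total 0); column heights now [0 8 8 5 0], max=8

Answer: 0 8 8 5 0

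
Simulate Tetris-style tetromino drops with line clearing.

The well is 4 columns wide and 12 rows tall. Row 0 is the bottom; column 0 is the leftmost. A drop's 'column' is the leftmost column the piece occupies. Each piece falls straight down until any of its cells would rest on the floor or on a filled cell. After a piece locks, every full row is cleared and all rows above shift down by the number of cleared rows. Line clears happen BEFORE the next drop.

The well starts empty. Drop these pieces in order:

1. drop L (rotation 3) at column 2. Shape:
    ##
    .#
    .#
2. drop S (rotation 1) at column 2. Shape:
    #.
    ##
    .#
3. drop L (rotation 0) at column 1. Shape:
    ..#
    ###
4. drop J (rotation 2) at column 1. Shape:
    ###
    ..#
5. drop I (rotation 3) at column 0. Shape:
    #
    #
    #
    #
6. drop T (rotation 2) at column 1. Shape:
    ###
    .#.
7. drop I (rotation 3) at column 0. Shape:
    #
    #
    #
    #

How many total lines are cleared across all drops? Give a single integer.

Drop 1: L rot3 at col 2 lands with bottom-row=0; cleared 0 line(s) (total 0); column heights now [0 0 3 3], max=3
Drop 2: S rot1 at col 2 lands with bottom-row=3; cleared 0 line(s) (total 0); column heights now [0 0 6 5], max=6
Drop 3: L rot0 at col 1 lands with bottom-row=6; cleared 0 line(s) (total 0); column heights now [0 7 7 8], max=8
Drop 4: J rot2 at col 1 lands with bottom-row=8; cleared 0 line(s) (total 0); column heights now [0 10 10 10], max=10
Drop 5: I rot3 at col 0 lands with bottom-row=0; cleared 0 line(s) (total 0); column heights now [4 10 10 10], max=10
Drop 6: T rot2 at col 1 lands with bottom-row=10; cleared 0 line(s) (total 0); column heights now [4 12 12 12], max=12
Drop 7: I rot3 at col 0 lands with bottom-row=4; cleared 1 line(s) (total 1); column heights now [7 11 11 11], max=11

Answer: 1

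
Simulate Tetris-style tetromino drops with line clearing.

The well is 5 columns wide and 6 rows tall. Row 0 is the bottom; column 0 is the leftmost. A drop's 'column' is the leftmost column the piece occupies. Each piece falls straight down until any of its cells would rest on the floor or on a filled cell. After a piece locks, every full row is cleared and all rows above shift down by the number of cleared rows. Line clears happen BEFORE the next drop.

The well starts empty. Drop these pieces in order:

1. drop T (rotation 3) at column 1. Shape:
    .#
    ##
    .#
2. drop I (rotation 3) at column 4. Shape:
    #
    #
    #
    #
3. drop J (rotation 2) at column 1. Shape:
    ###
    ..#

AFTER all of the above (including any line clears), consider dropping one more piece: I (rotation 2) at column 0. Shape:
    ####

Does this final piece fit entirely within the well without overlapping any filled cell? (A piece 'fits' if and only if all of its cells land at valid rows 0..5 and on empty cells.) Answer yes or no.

Drop 1: T rot3 at col 1 lands with bottom-row=0; cleared 0 line(s) (total 0); column heights now [0 2 3 0 0], max=3
Drop 2: I rot3 at col 4 lands with bottom-row=0; cleared 0 line(s) (total 0); column heights now [0 2 3 0 4], max=4
Drop 3: J rot2 at col 1 lands with bottom-row=2; cleared 0 line(s) (total 0); column heights now [0 4 4 4 4], max=4
Test piece I rot2 at col 0 (width 4): heights before test = [0 4 4 4 4]; fits = True

Answer: yes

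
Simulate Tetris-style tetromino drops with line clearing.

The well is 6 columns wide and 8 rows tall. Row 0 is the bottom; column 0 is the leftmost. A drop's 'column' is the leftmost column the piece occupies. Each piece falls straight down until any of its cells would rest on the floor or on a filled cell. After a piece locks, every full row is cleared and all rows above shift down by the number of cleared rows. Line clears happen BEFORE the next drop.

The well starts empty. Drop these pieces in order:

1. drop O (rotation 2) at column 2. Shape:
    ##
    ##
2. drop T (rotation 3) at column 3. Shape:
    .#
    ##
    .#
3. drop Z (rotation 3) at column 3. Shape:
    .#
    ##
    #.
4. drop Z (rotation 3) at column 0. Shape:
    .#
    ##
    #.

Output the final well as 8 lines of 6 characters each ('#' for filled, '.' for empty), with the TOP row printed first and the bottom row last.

Answer: ......
......
....#.
...##.
...##.
.#.##.
#####.
#.##..

Derivation:
Drop 1: O rot2 at col 2 lands with bottom-row=0; cleared 0 line(s) (total 0); column heights now [0 0 2 2 0 0], max=2
Drop 2: T rot3 at col 3 lands with bottom-row=1; cleared 0 line(s) (total 0); column heights now [0 0 2 3 4 0], max=4
Drop 3: Z rot3 at col 3 lands with bottom-row=3; cleared 0 line(s) (total 0); column heights now [0 0 2 5 6 0], max=6
Drop 4: Z rot3 at col 0 lands with bottom-row=0; cleared 0 line(s) (total 0); column heights now [2 3 2 5 6 0], max=6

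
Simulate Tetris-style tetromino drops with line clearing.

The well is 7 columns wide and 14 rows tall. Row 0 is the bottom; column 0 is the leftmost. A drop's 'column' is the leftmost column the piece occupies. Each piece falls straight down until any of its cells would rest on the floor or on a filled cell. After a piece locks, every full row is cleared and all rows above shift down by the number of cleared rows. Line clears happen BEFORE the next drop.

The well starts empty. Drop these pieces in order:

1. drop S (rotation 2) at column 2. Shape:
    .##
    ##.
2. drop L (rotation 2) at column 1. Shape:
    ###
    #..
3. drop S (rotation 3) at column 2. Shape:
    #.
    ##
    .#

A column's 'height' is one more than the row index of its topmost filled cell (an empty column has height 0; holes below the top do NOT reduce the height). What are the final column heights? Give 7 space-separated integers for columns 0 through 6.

Drop 1: S rot2 at col 2 lands with bottom-row=0; cleared 0 line(s) (total 0); column heights now [0 0 1 2 2 0 0], max=2
Drop 2: L rot2 at col 1 lands with bottom-row=1; cleared 0 line(s) (total 0); column heights now [0 3 3 3 2 0 0], max=3
Drop 3: S rot3 at col 2 lands with bottom-row=3; cleared 0 line(s) (total 0); column heights now [0 3 6 5 2 0 0], max=6

Answer: 0 3 6 5 2 0 0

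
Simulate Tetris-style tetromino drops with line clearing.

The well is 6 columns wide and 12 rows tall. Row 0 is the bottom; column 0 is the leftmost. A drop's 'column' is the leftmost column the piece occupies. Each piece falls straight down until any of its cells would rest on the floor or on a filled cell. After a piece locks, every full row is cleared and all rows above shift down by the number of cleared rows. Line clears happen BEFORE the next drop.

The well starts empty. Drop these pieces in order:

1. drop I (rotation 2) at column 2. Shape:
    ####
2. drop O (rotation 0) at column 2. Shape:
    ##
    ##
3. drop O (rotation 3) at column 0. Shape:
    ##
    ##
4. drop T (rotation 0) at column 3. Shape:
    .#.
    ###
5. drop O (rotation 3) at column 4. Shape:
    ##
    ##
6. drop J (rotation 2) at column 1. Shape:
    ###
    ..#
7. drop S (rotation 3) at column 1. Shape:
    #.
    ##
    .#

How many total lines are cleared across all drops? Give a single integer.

Drop 1: I rot2 at col 2 lands with bottom-row=0; cleared 0 line(s) (total 0); column heights now [0 0 1 1 1 1], max=1
Drop 2: O rot0 at col 2 lands with bottom-row=1; cleared 0 line(s) (total 0); column heights now [0 0 3 3 1 1], max=3
Drop 3: O rot3 at col 0 lands with bottom-row=0; cleared 1 line(s) (total 1); column heights now [1 1 2 2 0 0], max=2
Drop 4: T rot0 at col 3 lands with bottom-row=2; cleared 0 line(s) (total 1); column heights now [1 1 2 3 4 3], max=4
Drop 5: O rot3 at col 4 lands with bottom-row=4; cleared 0 line(s) (total 1); column heights now [1 1 2 3 6 6], max=6
Drop 6: J rot2 at col 1 lands with bottom-row=3; cleared 0 line(s) (total 1); column heights now [1 5 5 5 6 6], max=6
Drop 7: S rot3 at col 1 lands with bottom-row=5; cleared 0 line(s) (total 1); column heights now [1 8 7 5 6 6], max=8

Answer: 1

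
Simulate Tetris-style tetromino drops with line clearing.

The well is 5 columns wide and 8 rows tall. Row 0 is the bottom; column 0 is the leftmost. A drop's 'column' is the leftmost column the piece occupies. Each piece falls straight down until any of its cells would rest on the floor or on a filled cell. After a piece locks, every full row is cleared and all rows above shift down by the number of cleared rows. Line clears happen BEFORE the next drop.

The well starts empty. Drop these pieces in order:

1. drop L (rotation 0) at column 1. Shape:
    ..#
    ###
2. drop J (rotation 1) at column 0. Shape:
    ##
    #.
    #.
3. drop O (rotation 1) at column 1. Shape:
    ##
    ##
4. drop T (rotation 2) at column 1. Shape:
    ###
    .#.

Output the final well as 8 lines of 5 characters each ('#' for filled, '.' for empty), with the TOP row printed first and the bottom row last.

Answer: .....
.###.
..#..
.##..
.##..
##...
#..#.
####.

Derivation:
Drop 1: L rot0 at col 1 lands with bottom-row=0; cleared 0 line(s) (total 0); column heights now [0 1 1 2 0], max=2
Drop 2: J rot1 at col 0 lands with bottom-row=0; cleared 0 line(s) (total 0); column heights now [3 3 1 2 0], max=3
Drop 3: O rot1 at col 1 lands with bottom-row=3; cleared 0 line(s) (total 0); column heights now [3 5 5 2 0], max=5
Drop 4: T rot2 at col 1 lands with bottom-row=5; cleared 0 line(s) (total 0); column heights now [3 7 7 7 0], max=7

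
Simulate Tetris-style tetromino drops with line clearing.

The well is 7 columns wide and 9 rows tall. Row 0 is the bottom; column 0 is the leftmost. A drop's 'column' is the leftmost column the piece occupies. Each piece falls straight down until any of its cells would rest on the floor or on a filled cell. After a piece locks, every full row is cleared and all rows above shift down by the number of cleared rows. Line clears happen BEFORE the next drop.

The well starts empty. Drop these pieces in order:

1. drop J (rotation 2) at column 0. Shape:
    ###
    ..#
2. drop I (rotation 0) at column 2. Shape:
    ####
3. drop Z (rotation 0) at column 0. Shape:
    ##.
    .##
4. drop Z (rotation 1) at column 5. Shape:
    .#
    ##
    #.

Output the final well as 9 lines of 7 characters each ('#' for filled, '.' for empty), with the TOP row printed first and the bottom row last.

Answer: .......
.......
.......
......#
##...##
.##..#.
..####.
###....
..#....

Derivation:
Drop 1: J rot2 at col 0 lands with bottom-row=0; cleared 0 line(s) (total 0); column heights now [2 2 2 0 0 0 0], max=2
Drop 2: I rot0 at col 2 lands with bottom-row=2; cleared 0 line(s) (total 0); column heights now [2 2 3 3 3 3 0], max=3
Drop 3: Z rot0 at col 0 lands with bottom-row=3; cleared 0 line(s) (total 0); column heights now [5 5 4 3 3 3 0], max=5
Drop 4: Z rot1 at col 5 lands with bottom-row=3; cleared 0 line(s) (total 0); column heights now [5 5 4 3 3 5 6], max=6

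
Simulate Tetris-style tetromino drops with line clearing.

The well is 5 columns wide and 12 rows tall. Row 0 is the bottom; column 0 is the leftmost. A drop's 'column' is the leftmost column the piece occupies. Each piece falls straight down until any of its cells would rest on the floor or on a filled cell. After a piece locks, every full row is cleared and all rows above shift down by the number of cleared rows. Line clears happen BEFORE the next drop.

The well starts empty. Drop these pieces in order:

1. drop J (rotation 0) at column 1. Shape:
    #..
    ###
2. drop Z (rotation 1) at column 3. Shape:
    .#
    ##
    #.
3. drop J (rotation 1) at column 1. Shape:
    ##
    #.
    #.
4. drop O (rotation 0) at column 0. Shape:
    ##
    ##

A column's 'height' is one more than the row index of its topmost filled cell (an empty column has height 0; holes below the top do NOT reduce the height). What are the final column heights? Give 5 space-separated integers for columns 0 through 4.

Drop 1: J rot0 at col 1 lands with bottom-row=0; cleared 0 line(s) (total 0); column heights now [0 2 1 1 0], max=2
Drop 2: Z rot1 at col 3 lands with bottom-row=1; cleared 0 line(s) (total 0); column heights now [0 2 1 3 4], max=4
Drop 3: J rot1 at col 1 lands with bottom-row=2; cleared 0 line(s) (total 0); column heights now [0 5 5 3 4], max=5
Drop 4: O rot0 at col 0 lands with bottom-row=5; cleared 0 line(s) (total 0); column heights now [7 7 5 3 4], max=7

Answer: 7 7 5 3 4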